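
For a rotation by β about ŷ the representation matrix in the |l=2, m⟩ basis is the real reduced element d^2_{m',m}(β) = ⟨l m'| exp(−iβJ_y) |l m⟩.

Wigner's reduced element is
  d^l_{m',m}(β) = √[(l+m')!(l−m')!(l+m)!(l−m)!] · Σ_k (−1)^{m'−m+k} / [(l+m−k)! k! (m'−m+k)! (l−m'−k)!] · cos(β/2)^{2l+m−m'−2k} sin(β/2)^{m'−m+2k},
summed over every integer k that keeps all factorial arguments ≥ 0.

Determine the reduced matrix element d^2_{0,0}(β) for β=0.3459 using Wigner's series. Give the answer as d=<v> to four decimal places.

d^2_{0,0}(β=0.3459) via Wigner's sum:
Half-angle: c=0.985081, s=0.172089. N=√(2·2·2·2)=4.000000
Admissible k: 0..2 (factorial args all ≥0)
  k=0: (−1)^0·4.0000/(4)·0.9851^4·0.1721^0 = +0.941648
  k=1: (−1)^1·4.0000/(1)·0.9851^2·0.1721^2 = -0.114951
  k=2: (−1)^2·4.0000/(4)·0.9851^0·0.1721^4 = +0.000877
d^2_{0,0}(0.3459) = +0.941648 -0.114951 +0.000877 = +0.827574

d=0.8276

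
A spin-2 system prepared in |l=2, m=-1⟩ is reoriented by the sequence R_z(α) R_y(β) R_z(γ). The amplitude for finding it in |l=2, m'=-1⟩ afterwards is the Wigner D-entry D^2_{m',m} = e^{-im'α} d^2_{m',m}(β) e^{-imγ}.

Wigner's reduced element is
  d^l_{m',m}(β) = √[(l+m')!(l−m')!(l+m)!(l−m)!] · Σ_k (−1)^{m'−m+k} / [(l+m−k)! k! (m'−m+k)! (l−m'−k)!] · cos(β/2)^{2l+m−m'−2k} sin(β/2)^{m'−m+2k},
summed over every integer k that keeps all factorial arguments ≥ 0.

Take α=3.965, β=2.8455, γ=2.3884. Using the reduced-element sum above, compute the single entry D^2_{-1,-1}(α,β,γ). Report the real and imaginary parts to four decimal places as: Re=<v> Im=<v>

D^2_{-1,-1}(3.965,2.8455,2.3884) = e^{-i·-1·3.965}·d^2_{-1,-1}(2.8455)·e^{-i·-1·2.3884}. Compute d first:
c=cos(2.8455/2)=0.147506, s=sin(2.8455/2)=0.989061; N=√[1·6·1·6]=6.000000
k∈{0,1} keeps every argument non-negative
  k=0: (−1)^0·6.0000/(6)·0.1475^4·0.9891^0 = +0.000473
  k=1: (−1)^1·6.0000/(2)·0.1475^2·0.9891^2 = -0.063854
d^2_{-1,-1}(2.8455) = +0.000473 -0.063854 = -0.063381
Phases: e^{-i·(-1)·3.965}=-0.679726-0.733466i, e^{-i·(-1)·2.3884}=-0.729509+0.683971i ⇒ D=-0.063224-0.004447i

Re=-0.0632 Im=-0.0044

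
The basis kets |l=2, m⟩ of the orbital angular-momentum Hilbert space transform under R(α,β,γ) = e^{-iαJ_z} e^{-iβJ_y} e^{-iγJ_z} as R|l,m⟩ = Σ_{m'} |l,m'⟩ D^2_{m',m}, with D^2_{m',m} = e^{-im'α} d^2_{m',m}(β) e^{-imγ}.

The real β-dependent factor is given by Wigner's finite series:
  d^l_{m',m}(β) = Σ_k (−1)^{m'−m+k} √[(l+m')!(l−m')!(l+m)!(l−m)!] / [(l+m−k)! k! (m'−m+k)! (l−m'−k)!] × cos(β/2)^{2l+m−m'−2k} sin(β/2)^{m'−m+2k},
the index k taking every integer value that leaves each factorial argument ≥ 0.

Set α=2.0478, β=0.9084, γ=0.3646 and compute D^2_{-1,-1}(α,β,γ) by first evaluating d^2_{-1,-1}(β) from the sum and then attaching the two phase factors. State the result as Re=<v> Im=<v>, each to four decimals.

Re=-0.1385 Im=0.1238

D^2_{-1,-1}(2.0478,0.9084,0.3646) = e^{-i·-1·2.0478}·d^2_{-1,-1}(0.9084)·e^{-i·-1·0.3646}. Compute d first:
Half-angle: c=0.898612, s=0.438744. N=√(1·6·1·6)=6.000000
k∈{0,1} keeps every argument non-negative
  k=0: (−1)^0·6.0000/(6)·0.8986^4·0.4387^0 = +0.652063
  k=1: (−1)^1·6.0000/(2)·0.8986^2·0.4387^2 = -0.466324
d^2_{-1,-1}(0.9084) = +0.652063 -0.466324 = +0.185739
Attach z-rotation phases: D = e^{-i(-1)(2.0478)}·(+0.185739)·e^{-i(-1)(0.3646)} = -0.138508+0.123752i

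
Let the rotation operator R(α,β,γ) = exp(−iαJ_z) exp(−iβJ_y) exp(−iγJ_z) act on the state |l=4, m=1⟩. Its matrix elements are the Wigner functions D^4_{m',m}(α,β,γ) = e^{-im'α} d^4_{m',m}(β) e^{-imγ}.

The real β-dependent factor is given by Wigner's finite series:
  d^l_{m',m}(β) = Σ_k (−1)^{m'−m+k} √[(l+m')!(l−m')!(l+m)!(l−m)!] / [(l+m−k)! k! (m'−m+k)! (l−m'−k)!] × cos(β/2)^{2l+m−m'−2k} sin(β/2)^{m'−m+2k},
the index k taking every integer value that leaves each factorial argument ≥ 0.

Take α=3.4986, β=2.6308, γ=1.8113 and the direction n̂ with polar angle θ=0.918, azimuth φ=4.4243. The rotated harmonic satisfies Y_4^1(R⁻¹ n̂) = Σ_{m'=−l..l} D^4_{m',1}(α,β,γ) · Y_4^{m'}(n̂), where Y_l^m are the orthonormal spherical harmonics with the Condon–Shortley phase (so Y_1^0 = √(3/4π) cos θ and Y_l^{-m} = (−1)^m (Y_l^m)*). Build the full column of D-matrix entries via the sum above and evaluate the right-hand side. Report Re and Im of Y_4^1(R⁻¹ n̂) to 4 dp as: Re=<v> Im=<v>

Re=-0.2630 Im=-0.1812

Need the full column D^4_{m',1} for m'=−4..4 at α=3.4986, β=2.6308, γ=1.8113.
cos(β/2)=0.252629, sin(β/2)=0.967563
d^4_{-4,1}: single k=5 term ⇒ +0.102315;  D = +0.094892-0.038261i
d^4_{-3,1}: k∈[4..5] ⇒ +0.047225 -0.415635 = -0.368411;  D = +0.271991-0.248491i
d^4_{-2,1}: k∈[3..5] ⇒ +0.013182 -0.290036 +0.850893 = +0.574038;  D = +0.261769-0.510878i
d^4_{-1,1}: k∈[2..5] ⇒ +0.002434 -0.107095 +0.785477 -0.768130 = -0.087315;  D = +0.010150-0.086723i
d^4_{0,1}: k∈[1..4] ⇒ +0.000284 -0.025010 +0.366870 -0.896920 = -0.554776;  D = +0.132143+0.538808i
d^4_{1,1}: k∈[0..3] ⇒ +0.000017 -0.003650 +0.107095 -0.523651 = -0.420190;  D = -0.236393-0.347387i
d^4_{2,1}: k∈[0..2] ⇒ -0.000270 +0.019772 -0.193357 = -0.173855;  D = +0.141872+0.100488i
d^4_{3,1}: k∈[0..1] ⇒ +0.001932 -0.047225 = -0.045293;  D = -0.043779-0.011612i
d^4_{4,1}: single k=0 term ⇒ -0.006975;  D = +0.006942-0.000681i
Y_4^{m'}(θ=0.918,φ=4.4243) and Σ D·Y over m':
  (+0.0949-0.0383i)·(+0.0716+0.1610i)  (+0.2720-0.2485i)·(+0.2899-0.2474i)  (+0.2618-0.5109i)·(-0.2802-0.1820i)  (+0.0101-0.0867i)·(+0.0271-0.0913i)  (+0.1321+0.5388i)·(-0.3495+0.0000i)  (-0.2364-0.3474i)·(-0.0271-0.0913i)  (+0.1419+0.1005i)·(-0.2802+0.1820i)  (-0.0438-0.0116i)·(-0.2899-0.2474i)  (+0.0069-0.0007i)·(+0.0716-0.1610i)
Y_4^1(R⁻¹ n̂) = -0.263009-0.181220i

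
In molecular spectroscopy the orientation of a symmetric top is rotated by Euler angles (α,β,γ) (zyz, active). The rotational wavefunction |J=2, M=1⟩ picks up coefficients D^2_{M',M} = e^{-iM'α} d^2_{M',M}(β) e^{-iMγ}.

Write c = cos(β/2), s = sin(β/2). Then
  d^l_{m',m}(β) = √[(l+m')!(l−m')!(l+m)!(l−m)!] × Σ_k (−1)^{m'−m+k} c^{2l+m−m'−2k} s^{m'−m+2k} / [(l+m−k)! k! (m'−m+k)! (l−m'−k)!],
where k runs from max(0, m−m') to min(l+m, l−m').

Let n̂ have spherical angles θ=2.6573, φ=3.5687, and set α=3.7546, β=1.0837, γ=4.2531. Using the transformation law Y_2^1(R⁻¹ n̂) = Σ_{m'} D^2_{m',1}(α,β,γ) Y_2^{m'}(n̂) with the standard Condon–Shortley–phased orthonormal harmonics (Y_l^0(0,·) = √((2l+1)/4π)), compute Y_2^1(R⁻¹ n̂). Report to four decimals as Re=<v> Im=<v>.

Need the full column D^2_{m',1} for m'=−2..2 at α=3.7546, β=1.0837, γ=4.2531.
cos(β/2)=0.856756, sin(β/2)=0.515722
d^2_{-2,1}: single k=3 term ⇒ +0.235036;  D = -0.233496-0.026855i
d^2_{-1,1}: k∈[2..3] ⇒ +0.585689 -0.070740 = +0.514949;  D = +0.452280-0.246202i
d^2_{0,1}: k∈[1..2] ⇒ +0.794443 -0.287859 = +0.506584;  D = -0.224574+0.454086i
d^2_{1,1}: k∈[0..1] ⇒ +0.538801 -0.585689 = -0.046887;  D = +0.007179+0.046334i
d^2_{2,1}: single k=0 term ⇒ -0.648660;  D = -0.450028-0.467156i
Y_2^{m'}(θ=2.6573,φ=3.5687) and Σ D·Y over m':
  (-0.2335-0.0269i)·(+0.0550-0.0631i)  (+0.4523-0.2462i)·(+0.2897-0.1319i)  (-0.2246+0.4541i)·(+0.4257+0.0000i)  (+0.0072+0.0463i)·(-0.2897-0.1319i)  (-0.4500-0.4672i)·(+0.0550+0.0631i)
Y_2^1(R⁻¹ n̂) = -0.002786+0.007116i

Re=-0.0028 Im=0.0071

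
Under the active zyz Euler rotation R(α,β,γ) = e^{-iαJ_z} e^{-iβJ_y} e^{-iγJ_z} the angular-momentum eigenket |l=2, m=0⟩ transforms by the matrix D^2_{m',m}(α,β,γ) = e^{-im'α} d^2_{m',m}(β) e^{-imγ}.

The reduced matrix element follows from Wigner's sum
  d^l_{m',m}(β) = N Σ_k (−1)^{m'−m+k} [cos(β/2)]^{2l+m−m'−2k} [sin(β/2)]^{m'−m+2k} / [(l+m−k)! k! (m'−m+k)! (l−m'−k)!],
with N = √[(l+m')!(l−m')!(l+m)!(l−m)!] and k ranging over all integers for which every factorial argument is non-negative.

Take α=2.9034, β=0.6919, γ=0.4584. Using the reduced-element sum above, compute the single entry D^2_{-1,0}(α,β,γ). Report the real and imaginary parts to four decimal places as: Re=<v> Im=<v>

Re=-0.5847 Im=0.1420

Split into d^2_{-1,0}(β=0.6919) × two z-phases.
c=cos(0.6919/2)=0.940754, s=sin(0.6919/2)=0.339091; N=√[1·6·2·2]=4.898979
k: max(0,(0)−(-1))=1 … min(2+(0),2−(-1))=2
  k=1: (−1)^0·4.8990/(2)·0.9408^3·0.3391^1 = +0.691543
  k=2: (−1)^1·4.8990/(2)·0.9408^1·0.3391^3 = -0.089846
d^2_{-1,0}(0.6919) = +0.691543 -0.089846 = +0.601697
D = (-0.971766+0.235947i)·(+0.601697)·(+1.000000+0.000000i) = -0.584709+0.141968i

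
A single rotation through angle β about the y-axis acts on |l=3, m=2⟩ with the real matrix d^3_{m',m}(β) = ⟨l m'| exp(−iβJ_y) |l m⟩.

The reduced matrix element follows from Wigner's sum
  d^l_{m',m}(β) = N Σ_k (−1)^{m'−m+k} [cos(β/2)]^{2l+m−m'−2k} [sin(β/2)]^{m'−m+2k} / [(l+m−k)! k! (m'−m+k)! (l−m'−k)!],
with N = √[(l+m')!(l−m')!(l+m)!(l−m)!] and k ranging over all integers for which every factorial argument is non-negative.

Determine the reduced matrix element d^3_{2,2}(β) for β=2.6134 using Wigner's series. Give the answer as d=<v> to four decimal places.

d^3_{2,2}(β=2.6134) via Wigner's sum:
c=cos(2.6134/2)=0.261037, s=sin(2.6134/2)=0.965329; N=√[120·1·120·1]=120.000000
k: max(0,(2)−(2))=0 … min(3+(2),3−(2))=1
  k=0: (−1)^0·120.0000/(120)·0.2610^6·0.9653^0 = +0.000316
  k=1: (−1)^1·120.0000/(24)·0.2610^4·0.9653^2 = -0.021634
d^3_{2,2}(2.6134) = +0.000316 -0.021634 = -0.021317

d=-0.0213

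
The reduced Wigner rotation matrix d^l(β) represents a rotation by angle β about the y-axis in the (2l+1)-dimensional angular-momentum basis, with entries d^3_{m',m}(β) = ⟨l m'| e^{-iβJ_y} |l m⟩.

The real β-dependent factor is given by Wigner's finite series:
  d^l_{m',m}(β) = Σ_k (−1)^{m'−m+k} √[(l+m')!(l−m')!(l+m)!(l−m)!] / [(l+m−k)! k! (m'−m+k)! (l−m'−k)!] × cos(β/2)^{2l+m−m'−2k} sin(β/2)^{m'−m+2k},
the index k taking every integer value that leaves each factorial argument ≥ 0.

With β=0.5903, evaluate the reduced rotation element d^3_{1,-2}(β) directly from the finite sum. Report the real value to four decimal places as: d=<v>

d^3_{1,-2}(β=0.5903) via Wigner's sum:
c=cos(0.5903/2)=0.956759, s=sin(0.5903/2)=0.290883; N=√[24·2·1·120]=75.894664
k: max(0,(-2)−(1))=0 … min(3+(-2),3−(1))=1
  k=0: (−1)^3·75.8947/(12)·0.9568^3·0.2909^3 = -0.136331
  k=1: (−1)^4·75.8947/(24)·0.9568^1·0.2909^5 = +0.006301
d^3_{1,-2}(0.5903) = -0.136331 +0.006301 = -0.130030

d=-0.1300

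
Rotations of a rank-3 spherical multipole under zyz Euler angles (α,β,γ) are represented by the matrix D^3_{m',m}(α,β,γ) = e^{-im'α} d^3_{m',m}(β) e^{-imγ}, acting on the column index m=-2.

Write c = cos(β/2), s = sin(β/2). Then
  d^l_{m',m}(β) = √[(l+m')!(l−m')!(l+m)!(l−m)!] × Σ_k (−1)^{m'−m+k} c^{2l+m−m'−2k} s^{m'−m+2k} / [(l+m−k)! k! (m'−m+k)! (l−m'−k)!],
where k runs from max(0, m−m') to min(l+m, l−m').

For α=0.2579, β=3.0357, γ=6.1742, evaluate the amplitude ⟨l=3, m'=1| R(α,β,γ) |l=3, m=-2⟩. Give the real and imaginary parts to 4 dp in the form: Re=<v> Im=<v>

Re=0.1469 Im=-0.0757

First d^3_{1,-2}(β=3.0357), then the phase factors e^{-i(1)α} and e^{-i(-2)γ}:
c=cos(3.0357/2)=0.052922, s=sin(3.0357/2)=0.998599; N=√[24·2·1·120]=75.894664
k∈{0,1} keeps every argument non-negative
  k=0: (−1)^3·75.8947/(12)·0.0529^3·0.9986^3 = -0.000933
  k=1: (−1)^4·75.8947/(24)·0.0529^1·0.9986^5 = +0.166183
d^3_{1,-2}(3.0357) = -0.000933 +0.166183 = +0.165250
Attach z-rotation phases: D = e^{-i(1)(0.2579)}·(+0.165250)·e^{-i(-2)(6.1742)} = +0.146890-0.075703i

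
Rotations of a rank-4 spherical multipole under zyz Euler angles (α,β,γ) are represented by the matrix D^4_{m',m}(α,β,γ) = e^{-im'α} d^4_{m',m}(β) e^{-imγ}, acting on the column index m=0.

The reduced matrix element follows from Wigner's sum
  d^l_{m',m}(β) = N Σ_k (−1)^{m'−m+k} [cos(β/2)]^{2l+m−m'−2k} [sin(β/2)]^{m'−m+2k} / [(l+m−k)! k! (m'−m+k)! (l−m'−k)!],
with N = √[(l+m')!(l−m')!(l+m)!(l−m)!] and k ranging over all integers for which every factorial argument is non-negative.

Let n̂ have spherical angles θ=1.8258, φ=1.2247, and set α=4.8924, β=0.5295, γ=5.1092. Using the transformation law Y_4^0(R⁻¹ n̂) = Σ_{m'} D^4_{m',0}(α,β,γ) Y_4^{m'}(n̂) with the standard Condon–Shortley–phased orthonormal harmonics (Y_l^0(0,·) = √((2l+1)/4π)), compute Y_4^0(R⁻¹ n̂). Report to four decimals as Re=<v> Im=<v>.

Re=-0.3614 Im=0.0000

Need the full column D^4_{m',0} for m'=−4..4 at α=4.8924, β=0.5295, γ=5.1092.
cos(β/2)=0.965158, sin(β/2)=0.261668
d^4_{-4,0}: single k=4 term ⇒ +0.034037;  D = +0.025588+0.022444i
d^4_{-3,0}: k∈[3..4] ⇒ +0.177545 -0.013050 = +0.164495;  D = -0.084577+0.141086i
d^4_{-2,0}: k∈[2..4] ⇒ +0.525065 -0.102917 +0.002837 = +0.424985;  D = -0.397739-0.149720i
d^4_{-1,0}: k∈[1..4] ⇒ +0.912965 -0.402634 +0.029595 -0.000363 = +0.539564;  D = +0.096604-0.530846i
d^4_{0,0}: k∈[0..4] ⇒ +0.752986 -0.885547 +0.146453 -0.004784 +0.000022 = +0.009130;  D = +0.009130+0.000000i
d^4_{1,0}: k∈[0..3] ⇒ -0.912965 +0.402634 -0.029595 +0.000363 = -0.539564;  D = -0.096604-0.530846i
d^4_{2,0}: k∈[0..2] ⇒ +0.525065 -0.102917 +0.002837 = +0.424985;  D = -0.397739+0.149720i
d^4_{3,0}: k∈[0..1] ⇒ -0.177545 +0.013050 = -0.164495;  D = +0.084577+0.141086i
d^4_{4,0}: single k=0 term ⇒ +0.034037;  D = +0.025588-0.022444i
Y_4^{m'}(θ=1.8258,φ=1.2247) and Σ D·Y over m':
  (+0.0256+0.0224i)·(+0.0719+0.3813i)  (-0.0846+0.1411i)·(+0.2465-0.1452i)  (-0.3977-0.1497i)·(+0.1337+0.1109i)  (+0.0966-0.5308i)·(+0.1001-0.2775i)  (+0.0091+0.0000i)·(+0.1304+0.0000i)  (-0.0966-0.5308i)·(-0.1001-0.2775i)  (-0.3977+0.1497i)·(+0.1337-0.1109i)  (+0.0846+0.1411i)·(-0.2465-0.1452i)  (+0.0256-0.0224i)·(+0.0719-0.3813i)
Y_4^0(R⁻¹ n̂) = -0.361428+0.000000i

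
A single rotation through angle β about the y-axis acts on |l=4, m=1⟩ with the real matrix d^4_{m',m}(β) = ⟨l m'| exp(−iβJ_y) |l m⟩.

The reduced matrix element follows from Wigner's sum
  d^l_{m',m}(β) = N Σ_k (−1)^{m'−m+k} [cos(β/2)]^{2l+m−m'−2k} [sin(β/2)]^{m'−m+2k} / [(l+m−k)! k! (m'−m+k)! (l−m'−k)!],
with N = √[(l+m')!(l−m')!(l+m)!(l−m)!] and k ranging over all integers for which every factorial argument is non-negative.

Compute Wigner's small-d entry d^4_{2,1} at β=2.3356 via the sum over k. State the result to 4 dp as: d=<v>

d=-0.4143

d^4_{2,1}(β=2.3356) via Wigner's sum:
With c≡cos(β/2)=0.392176 and s≡sin(β/2)=0.919890, N=[720·2·120·6]^{1/2}=1018.233765
k: max(0,(1)−(2))=0 … min(4+(1),4−(2))=2
  k=0: (−1)^1·1018.2338/(240)·0.3922^7·0.9199^1 = -0.005569
  k=1: (−1)^2·1018.2338/(48)·0.3922^5·0.9199^3 = +0.153187
  k=2: (−1)^3·1018.2338/(72)·0.3922^3·0.9199^5 = -0.561874
d^4_{2,1}(2.3356) = -0.005569 +0.153187 -0.561874 = -0.414256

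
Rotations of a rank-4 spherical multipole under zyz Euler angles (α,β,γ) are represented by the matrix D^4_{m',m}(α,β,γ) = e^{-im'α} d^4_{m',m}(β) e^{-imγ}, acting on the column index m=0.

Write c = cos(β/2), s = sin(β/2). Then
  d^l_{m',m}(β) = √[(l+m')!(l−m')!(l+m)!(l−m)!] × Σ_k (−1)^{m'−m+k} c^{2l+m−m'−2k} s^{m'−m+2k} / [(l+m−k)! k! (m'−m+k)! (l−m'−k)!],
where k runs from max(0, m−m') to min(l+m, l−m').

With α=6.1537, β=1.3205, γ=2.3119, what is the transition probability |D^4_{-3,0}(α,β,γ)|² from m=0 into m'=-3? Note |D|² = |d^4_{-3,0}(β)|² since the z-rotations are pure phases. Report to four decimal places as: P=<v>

P=0.1110

First d^4_{-3,0}(β=1.3205), then the phase factors e^{-i(-3)α} and e^{-i(0)γ}:
With c≡cos(β/2)=0.789839 and s≡sin(β/2)=0.613314, N=[1·5040·24·24]^{1/2}=1703.830978
The bounds max(0,m−m')=3 and min(l+m,l−m')=4 give 2 terms
  k=3: (−1)^0·1703.8310/(144)·0.7898^5·0.6133^3 = +0.839085
  k=4: (−1)^1·1703.8310/(144)·0.7898^3·0.6133^5 = -0.505936
d^4_{-3,0}(1.3205) = +0.839085 -0.505936 = +0.333150
|D^4_{-3,0}|² = |d^4_{-3,0}(β)|² = (+0.333150)² = 0.110989 (the z-rotation phases have unit modulus)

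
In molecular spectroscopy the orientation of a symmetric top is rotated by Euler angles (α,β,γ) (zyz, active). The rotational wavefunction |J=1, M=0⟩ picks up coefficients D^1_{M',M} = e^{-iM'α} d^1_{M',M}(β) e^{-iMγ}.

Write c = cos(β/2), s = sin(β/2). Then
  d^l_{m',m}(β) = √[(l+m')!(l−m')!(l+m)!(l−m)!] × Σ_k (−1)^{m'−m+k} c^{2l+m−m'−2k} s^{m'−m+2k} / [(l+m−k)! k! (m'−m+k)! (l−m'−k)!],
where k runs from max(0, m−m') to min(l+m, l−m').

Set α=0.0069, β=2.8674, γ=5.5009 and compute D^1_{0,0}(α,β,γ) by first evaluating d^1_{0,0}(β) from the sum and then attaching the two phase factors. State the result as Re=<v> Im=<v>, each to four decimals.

Re=-0.9626 Im=0.0000

First d^1_{0,0}(β=2.8674), then the phase factors e^{-i(0)α} and e^{-i(0)γ}:
c=cos(2.8674/2)=0.136667, s=sin(2.8674/2)=0.990617; N=√[1·1·1·1]=1.000000
k∈{0,1} keeps every argument non-negative
  k=0: (−1)^0·1.0000/(1)·0.1367^2·0.9906^0 = +0.018678
  k=1: (−1)^1·1.0000/(1)·0.1367^0·0.9906^2 = -0.981322
d^1_{0,0}(2.8674) = +0.018678 -0.981322 = -0.962644
D = (+1.000000+0.000000i)·(-0.962644)·(+1.000000+0.000000i) = -0.962644+0.000000i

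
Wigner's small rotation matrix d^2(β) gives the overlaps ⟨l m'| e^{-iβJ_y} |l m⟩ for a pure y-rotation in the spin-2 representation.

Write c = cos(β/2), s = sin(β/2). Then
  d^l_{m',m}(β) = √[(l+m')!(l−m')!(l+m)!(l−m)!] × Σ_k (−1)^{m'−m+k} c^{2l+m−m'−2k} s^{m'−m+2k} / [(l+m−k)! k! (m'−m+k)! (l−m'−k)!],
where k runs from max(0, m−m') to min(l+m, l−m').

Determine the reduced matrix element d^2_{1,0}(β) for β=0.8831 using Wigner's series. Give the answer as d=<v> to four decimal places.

d^2_{1,0}(β=0.8831) via Wigner's sum:
Half-angle: c=0.904090, s=0.427341. N=√(6·1·2·2)=4.898979
Admissible k: 0..1 (factorial args all ≥0)
  k=0: (−1)^1·4.8990/(2)·0.9041^3·0.4273^1 = -0.773546
  k=1: (−1)^2·4.8990/(2)·0.9041^1·0.4273^3 = +0.172827
d^2_{1,0}(0.8831) = -0.773546 +0.172827 = -0.600719

d=-0.6007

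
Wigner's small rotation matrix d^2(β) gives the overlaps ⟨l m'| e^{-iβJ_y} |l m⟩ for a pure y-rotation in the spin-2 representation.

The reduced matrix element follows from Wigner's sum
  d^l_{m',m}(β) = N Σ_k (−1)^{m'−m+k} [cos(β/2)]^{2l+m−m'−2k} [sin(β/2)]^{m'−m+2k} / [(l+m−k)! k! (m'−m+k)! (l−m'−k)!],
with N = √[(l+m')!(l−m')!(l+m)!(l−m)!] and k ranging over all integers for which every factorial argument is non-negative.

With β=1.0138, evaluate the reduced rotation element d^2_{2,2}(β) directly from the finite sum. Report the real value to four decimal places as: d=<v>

d^2_{2,2}(β=1.0138) via Wigner's sum:
c=cos(1.0138/2)=0.874254, s=sin(1.0138/2)=0.485469; N=√[24·1·24·1]=24.000000
The bounds max(0,m−m')=0 and min(l+m,l−m')=0 give 1 term
  k=0: (−1)^0·24.0000/(24)·0.8743^4·0.4855^0 = +0.584184
d^2_{2,2}(1.0138) = +0.584184

d=0.5842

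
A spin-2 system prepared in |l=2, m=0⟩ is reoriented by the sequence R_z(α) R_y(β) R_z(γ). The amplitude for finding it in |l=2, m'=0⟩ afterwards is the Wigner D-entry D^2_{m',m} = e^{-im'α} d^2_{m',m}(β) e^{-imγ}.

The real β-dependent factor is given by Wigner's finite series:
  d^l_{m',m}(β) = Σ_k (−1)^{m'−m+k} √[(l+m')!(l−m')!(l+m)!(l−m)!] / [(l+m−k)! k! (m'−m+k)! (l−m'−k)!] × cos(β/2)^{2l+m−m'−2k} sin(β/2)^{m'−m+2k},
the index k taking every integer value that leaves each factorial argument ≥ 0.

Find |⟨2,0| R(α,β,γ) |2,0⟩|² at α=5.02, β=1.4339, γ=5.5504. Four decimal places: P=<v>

D^2_{0,0}(5.02,1.4339,5.5504) = e^{-i·0·5.02}·d^2_{0,0}(1.4339)·e^{-i·0·5.5504}. Compute d first:
Half-angle: c=0.753813, s=0.657089. N=√(2·2·2·2)=4.000000
The bounds max(0,m−m')=0 and min(l+m,l−m')=2 give 3 terms
  k=0: (−1)^0·4.0000/(4)·0.7538^4·0.6571^0 = +0.322891
  k=1: (−1)^1·4.0000/(1)·0.7538^2·0.6571^2 = -0.981376
  k=2: (−1)^2·4.0000/(4)·0.7538^0·0.6571^4 = +0.186421
d^2_{0,0}(1.4339) = +0.322891 -0.981376 +0.186421 = -0.472064
|D^2_{0,0}|² = |d^2_{0,0}(β)|² = (-0.472064)² = 0.222845 (the z-rotation phases have unit modulus)

P=0.2228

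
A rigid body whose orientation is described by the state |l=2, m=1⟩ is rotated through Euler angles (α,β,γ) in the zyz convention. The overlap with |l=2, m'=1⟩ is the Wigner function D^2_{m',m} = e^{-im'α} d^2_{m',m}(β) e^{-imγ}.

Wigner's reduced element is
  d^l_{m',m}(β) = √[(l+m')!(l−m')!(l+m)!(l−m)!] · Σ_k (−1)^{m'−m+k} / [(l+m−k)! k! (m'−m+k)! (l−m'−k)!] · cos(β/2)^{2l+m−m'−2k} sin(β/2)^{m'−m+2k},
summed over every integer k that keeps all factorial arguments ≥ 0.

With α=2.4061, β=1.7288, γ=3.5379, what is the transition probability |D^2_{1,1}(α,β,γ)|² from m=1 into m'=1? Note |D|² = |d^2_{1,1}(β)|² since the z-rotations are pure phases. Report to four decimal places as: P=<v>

P=0.3068

D^2_{1,1}(2.4061,1.7288,3.5379) = e^{-i·1·2.4061}·d^2_{1,1}(1.7288)·e^{-i·1·3.5379}. Compute d first:
With c≡cos(β/2)=0.649097 and s≡sin(β/2)=0.760706, N=[6·1·6·1]^{1/2}=6.000000
k∈{0,1} keeps every argument non-negative
  k=0: (−1)^0·6.0000/(6)·0.6491^4·0.7607^0 = +0.177516
  k=1: (−1)^1·6.0000/(2)·0.6491^2·0.7607^2 = -0.731431
d^2_{1,1}(1.7288) = +0.177516 -0.731431 = -0.553915
|D^2_{1,1}|² = |d^2_{1,1}(β)|² = (-0.553915)² = 0.306822 (the z-rotation phases have unit modulus)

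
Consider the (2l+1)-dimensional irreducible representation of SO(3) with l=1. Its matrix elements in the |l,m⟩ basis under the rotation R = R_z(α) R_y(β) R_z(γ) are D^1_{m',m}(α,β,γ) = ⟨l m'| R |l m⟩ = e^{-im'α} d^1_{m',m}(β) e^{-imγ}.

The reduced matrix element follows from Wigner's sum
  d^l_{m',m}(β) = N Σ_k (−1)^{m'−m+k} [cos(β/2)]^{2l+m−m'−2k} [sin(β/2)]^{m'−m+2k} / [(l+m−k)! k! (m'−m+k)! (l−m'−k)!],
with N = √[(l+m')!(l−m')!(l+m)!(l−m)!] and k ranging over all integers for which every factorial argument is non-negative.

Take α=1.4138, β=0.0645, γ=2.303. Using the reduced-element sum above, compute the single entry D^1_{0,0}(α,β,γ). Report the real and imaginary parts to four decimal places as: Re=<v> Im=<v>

Re=0.9979 Im=0.0000

First d^1_{0,0}(β=0.0645), then the phase factors e^{-i(0)α} and e^{-i(0)γ}:
Half-angle: c=0.999480, s=0.032244. N=√(1·1·1·1)=1.000000
k∈{0,1} keeps every argument non-negative
  k=0: (−1)^0·1.0000/(1)·0.9995^2·0.0322^0 = +0.998960
  k=1: (−1)^1·1.0000/(1)·0.9995^0·0.0322^2 = -0.001040
d^1_{0,0}(0.0645) = +0.998960 -0.001040 = +0.997921
D = (+1.000000+0.000000i)·(+0.997921)·(+1.000000+0.000000i) = +0.997921+0.000000i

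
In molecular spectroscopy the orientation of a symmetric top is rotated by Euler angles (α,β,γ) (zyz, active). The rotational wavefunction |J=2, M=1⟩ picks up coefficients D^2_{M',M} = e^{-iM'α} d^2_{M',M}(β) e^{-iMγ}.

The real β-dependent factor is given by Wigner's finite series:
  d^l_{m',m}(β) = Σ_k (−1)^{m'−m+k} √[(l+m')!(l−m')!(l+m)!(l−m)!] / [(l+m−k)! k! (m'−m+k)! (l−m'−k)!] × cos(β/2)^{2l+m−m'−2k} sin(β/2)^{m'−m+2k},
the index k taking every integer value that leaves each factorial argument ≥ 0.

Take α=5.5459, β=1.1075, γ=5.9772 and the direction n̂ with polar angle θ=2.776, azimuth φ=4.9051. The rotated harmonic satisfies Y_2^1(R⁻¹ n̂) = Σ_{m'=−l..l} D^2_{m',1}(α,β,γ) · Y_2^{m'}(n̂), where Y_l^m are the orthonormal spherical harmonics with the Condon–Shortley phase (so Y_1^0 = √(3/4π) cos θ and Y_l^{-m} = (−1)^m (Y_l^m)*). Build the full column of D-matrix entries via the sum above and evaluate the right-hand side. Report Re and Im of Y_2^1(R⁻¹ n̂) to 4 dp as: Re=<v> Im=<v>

Need the full column D^2_{m',1} for m'=−2..2 at α=5.5459, β=1.1075, γ=5.9772.
cos(β/2)=0.850558, sin(β/2)=0.525881
d^2_{-2,1}: single k=3 term ⇒ +0.247398;  D = +0.096845-0.227655i
d^2_{-1,1}: k∈[2..3] ⇒ +0.600211 -0.076480 = +0.523731;  D = +0.475769-0.218947i
d^2_{0,1}: k∈[1..2] ⇒ +0.792639 -0.302999 = +0.489640;  D = +0.466896+0.147496i
d^2_{1,1}: k∈[0..1] ⇒ +0.523379 -0.600211 = -0.076831;  D = -0.038677-0.066386i
d^2_{2,1}: single k=0 term ⇒ -0.647187;  D = +0.134760-0.633001i
Y_2^{m'}(θ=2.776,φ=4.9051) and Σ D·Y over m':
  (+0.0968-0.2277i)·(-0.0457+0.0186i)  (+0.4758-0.2189i)·(-0.0494-0.2532i)  (+0.4669+0.1475i)·(+0.5099+0.0000i)  (-0.0387-0.0664i)·(+0.0494-0.2532i)  (+0.1348-0.6330i)·(-0.0457-0.0186i)
Y_2^1(R⁻¹ n̂) = +0.122282+0.010752i

Re=0.1223 Im=0.0108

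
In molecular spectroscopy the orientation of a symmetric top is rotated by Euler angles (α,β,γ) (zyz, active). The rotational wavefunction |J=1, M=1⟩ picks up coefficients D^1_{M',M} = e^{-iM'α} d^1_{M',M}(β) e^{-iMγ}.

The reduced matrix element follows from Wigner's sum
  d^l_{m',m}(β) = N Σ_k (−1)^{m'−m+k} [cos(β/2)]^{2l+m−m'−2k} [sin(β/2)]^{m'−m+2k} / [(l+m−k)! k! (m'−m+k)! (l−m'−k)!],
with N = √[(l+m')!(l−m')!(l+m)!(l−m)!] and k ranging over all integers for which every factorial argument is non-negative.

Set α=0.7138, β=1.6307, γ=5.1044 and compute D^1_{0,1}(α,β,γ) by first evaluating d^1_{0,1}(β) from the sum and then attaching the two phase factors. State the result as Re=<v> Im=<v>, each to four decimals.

Split into d^1_{0,1}(β=1.6307) × two z-phases.
With c≡cos(β/2)=0.685614 and s≡sin(β/2)=0.727966, N=[1·1·2·1]^{1/2}=1.414214
The bounds max(0,m−m')=1 and min(l+m,l−m')=1 give 1 term
  k=1: (−1)^0·1.4142/(1)·0.6856^1·0.7280^1 = +0.705838
d^1_{0,1}(1.6307) = +0.705838
D = (+1.000000+0.000000i)·(+0.705838)·(+0.382048+0.924143i) = +0.269664+0.652295i

Re=0.2697 Im=0.6523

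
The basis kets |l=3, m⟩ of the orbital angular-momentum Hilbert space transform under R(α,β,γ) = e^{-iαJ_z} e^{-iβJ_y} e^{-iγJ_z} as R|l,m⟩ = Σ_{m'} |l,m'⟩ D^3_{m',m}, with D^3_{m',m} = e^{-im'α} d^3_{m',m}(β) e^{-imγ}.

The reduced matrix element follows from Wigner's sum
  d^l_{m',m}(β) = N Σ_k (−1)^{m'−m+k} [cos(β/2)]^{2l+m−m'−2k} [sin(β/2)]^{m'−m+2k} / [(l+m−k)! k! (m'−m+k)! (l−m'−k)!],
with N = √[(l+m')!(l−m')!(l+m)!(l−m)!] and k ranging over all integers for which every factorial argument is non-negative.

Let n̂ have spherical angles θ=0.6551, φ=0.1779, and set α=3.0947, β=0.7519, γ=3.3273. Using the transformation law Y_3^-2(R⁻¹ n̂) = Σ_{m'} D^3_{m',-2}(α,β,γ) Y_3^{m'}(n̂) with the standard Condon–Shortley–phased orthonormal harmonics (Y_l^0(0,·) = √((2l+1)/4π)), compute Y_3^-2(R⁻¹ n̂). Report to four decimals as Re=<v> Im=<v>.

Need the full column D^3_{m',-2} for m'=−3..3 at α=3.0947, β=0.7519, γ=3.3273.
cos(β/2)=0.930159, sin(β/2)=0.367156
d^3_{-3,-2}: single k=1 term ⇒ +0.626200;  D = -0.609605-0.143209i
d^3_{-2,-2}: k∈[0..1] ⇒ +0.647655 -0.504547 = +0.143109;  D = +0.137629+0.039223i
d^3_{-1,-2}: k∈[0..1] ⇒ -0.808421 +0.251916 = -0.556505;  D = +0.527458+0.177445i
d^3_{0,-2}: k∈[0..1] ⇒ +0.552703 -0.086115 = +0.466588;  D = +0.434774+0.169341i
d^3_{1,-2}: k∈[0..1] ⇒ -0.251916 +0.019625 = -0.232290;  D = +0.212262+0.094360i
d^3_{2,-2}: k∈[0..1] ⇒ +0.078612 -0.002450 = +0.076162;  D = +0.068069+0.034167i
d^3_{3,-2}: single k=0 term ⇒ -0.015202;  D = +0.013252+0.007449i
Y_3^{m'}(θ=0.6551,φ=0.1779) and Σ D·Y over m':
  (-0.6096-0.1432i)·(+0.0812-0.0480i)  (+0.1376+0.0392i)·(+0.2820-0.1048i)  (+0.5275+0.1774i)·(+0.4155-0.0747i)  (+0.4348+0.1693i)·(+0.0427+0.0000i)  (+0.2123+0.0944i)·(-0.4155-0.0747i)  (+0.0681+0.0342i)·(+0.2820+0.1048i)  (+0.0133+0.0074i)·(-0.0812-0.0480i)
Y_3^-2(R⁻¹ n̂) = +0.171238+0.016273i

Re=0.1712 Im=0.0163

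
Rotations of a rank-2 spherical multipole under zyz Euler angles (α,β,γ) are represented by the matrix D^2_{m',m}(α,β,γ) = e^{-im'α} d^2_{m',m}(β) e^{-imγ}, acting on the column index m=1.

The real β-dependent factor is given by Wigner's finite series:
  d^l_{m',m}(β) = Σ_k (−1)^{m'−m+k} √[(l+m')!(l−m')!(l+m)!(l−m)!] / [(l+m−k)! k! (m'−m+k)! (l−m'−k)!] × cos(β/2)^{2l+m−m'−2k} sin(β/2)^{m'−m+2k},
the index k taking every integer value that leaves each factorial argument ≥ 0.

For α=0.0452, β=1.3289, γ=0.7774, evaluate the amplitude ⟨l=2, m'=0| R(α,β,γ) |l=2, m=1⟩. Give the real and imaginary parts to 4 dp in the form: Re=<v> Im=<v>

Split into d^2_{0,1}(β=1.3289) × two z-phases.
Half-angle: c=0.787256, s=0.616626. N=√(2·2·6·1)=4.898979
k: max(0,(1)−(0))=1 … min(2+(1),2−(0))=2
  k=1: (−1)^0·4.8990/(2)·0.7873^3·0.6166^1 = +0.736963
  k=2: (−1)^1·4.8990/(2)·0.7873^1·0.6166^3 = -0.452124
d^2_{0,1}(1.3289) = +0.736963 -0.452124 = +0.284839
Phases: e^{-i·(0)·0.0452}=+1.000000+0.000000i, e^{-i·(1)·0.7774}=+0.712740-0.701429i ⇒ D=+0.203016-0.199794i

Re=0.2030 Im=-0.1998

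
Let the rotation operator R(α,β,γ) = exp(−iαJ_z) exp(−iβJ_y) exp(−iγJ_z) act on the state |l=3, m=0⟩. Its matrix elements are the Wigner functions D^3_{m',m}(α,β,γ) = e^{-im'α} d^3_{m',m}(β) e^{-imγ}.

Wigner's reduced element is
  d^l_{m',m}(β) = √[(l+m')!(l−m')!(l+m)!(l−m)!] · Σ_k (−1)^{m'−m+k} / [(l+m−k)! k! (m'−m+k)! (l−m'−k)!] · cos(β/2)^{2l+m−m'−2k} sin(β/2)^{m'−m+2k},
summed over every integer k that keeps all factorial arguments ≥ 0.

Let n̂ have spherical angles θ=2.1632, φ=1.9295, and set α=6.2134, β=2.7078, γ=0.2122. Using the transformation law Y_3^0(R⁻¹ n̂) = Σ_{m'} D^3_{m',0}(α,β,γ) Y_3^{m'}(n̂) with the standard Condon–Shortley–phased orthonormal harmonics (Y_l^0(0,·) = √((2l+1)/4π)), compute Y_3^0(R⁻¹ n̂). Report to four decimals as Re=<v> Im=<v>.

Re=-0.3167 Im=0.0000

Need the full column D^3_{m',0} for m'=−3..3 at α=6.2134, β=2.7078, γ=0.2122.
cos(β/2)=0.215200, sin(β/2)=0.976570
d^3_{-3,0}: single k=3 term ⇒ +0.041510;  D = +0.040603-0.008627i
d^3_{-2,0}: k∈[2..3] ⇒ +0.011203 -0.230705 = -0.219502;  D = -0.217368+0.030537i
d^3_{-1,0}: k∈[1..3] ⇒ +0.001561 -0.096460 +0.662139 = +0.567241;  D = +0.565860-0.039553i
d^3_{0,0}: k∈[0..3] ⇒ +0.000099 -0.018408 +0.379088 -0.867402 = -0.506624;  D = -0.506624+0.000000i
d^3_{1,0}: k∈[0..2] ⇒ -0.001561 +0.096460 -0.662139 = -0.567241;  D = -0.565860-0.039553i
d^3_{2,0}: k∈[0..1] ⇒ +0.011203 -0.230705 = -0.219502;  D = -0.217368-0.030537i
d^3_{3,0}: single k=0 term ⇒ -0.041510;  D = -0.040603-0.008627i
Y_3^{m'}(θ=2.1632,φ=1.9295) and Σ D·Y over m':
  (+0.0406-0.0086i)·(+0.2097+0.1131i)  (-0.2174+0.0305i)·(+0.2959-0.2582i)  (+0.5659-0.0396i)·(-0.0526-0.1403i)  (-0.5066+0.0000i)·(+0.3003+0.0000i)  (-0.5659-0.0396i)·(+0.0526-0.1403i)  (-0.2174-0.0305i)·(+0.2959+0.2582i)  (-0.0406-0.0086i)·(-0.2097+0.1131i)
Y_3^0(R⁻¹ n̂) = -0.316663+0.000000i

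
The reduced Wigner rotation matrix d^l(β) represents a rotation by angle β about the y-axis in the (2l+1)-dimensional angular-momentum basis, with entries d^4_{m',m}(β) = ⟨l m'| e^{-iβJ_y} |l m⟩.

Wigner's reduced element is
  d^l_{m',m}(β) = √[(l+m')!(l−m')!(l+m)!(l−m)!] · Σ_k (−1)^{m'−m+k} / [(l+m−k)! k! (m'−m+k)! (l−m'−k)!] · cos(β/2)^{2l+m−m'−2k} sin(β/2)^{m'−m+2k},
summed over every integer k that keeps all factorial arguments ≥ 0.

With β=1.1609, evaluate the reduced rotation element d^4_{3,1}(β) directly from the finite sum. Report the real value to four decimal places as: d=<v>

d=0.2311

d^4_{3,1}(β=1.1609) via Wigner's sum:
Half-angle: c=0.836216, s=0.548400. N=√(5040·1·120·6)=1904.940944
The bounds max(0,m−m')=0 and min(l+m,l−m')=1 give 2 terms
  k=0: (−1)^2·1904.9409/(240)·0.8362^6·0.5484^2 = +0.816162
  k=1: (−1)^3·1904.9409/(144)·0.8362^4·0.5484^4 = -0.585037
d^4_{3,1}(1.1609) = +0.816162 -0.585037 = +0.231125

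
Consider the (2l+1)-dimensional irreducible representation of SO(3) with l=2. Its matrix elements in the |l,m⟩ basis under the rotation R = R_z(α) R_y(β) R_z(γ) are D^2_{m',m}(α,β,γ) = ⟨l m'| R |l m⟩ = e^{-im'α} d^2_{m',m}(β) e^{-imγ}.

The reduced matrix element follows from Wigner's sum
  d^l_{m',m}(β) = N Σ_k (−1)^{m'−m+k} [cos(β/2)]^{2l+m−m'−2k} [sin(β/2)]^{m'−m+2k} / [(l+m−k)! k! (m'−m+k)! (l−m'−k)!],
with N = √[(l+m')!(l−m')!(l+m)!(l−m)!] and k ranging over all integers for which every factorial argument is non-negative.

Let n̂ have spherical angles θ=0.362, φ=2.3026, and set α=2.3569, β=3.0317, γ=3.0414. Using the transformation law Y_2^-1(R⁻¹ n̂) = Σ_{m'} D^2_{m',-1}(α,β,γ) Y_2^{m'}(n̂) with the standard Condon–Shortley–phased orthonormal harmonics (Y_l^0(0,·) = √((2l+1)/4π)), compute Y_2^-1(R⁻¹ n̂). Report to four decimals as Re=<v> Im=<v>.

Need the full column D^2_{m',-1} for m'=−2..2 at α=2.3569, β=3.0317, γ=3.0414.
cos(β/2)=0.054919, sin(β/2)=0.998491
d^2_{-2,-1}: single k=1 term ⇒ +0.000331;  D = +0.000033+0.000329i
d^2_{-1,-1}: k∈[0..1] ⇒ +0.000009 -0.009021 = -0.009012;  D = -0.005708+0.006974i
d^2_{0,-1}: k∈[0..1] ⇒ -0.000405 +0.133915 = +0.133509;  D = -0.132840+0.013354i
d^2_{1,-1}: k∈[0..1] ⇒ +0.009021 -0.993977 = -0.984956;  D = -0.763080-0.622774i
d^2_{2,-1}: single k=0 term ⇒ -0.109341;  D = +0.011090+0.108777i
Y_2^{m'}(θ=0.362,φ=2.3026) and Σ D·Y over m':
  (+0.0000+0.0003i)·(-0.0052+0.0482i)  (-0.0057+0.0070i)·(-0.1710-0.1904i)  (-0.1328+0.0134i)·(+0.5121+0.0000i)  (-0.7631-0.6228i)·(+0.1710-0.1904i)  (+0.0111+0.1088i)·(-0.0052-0.0482i)
Y_2^-1(R⁻¹ n̂) = -0.309572+0.044415i

Re=-0.3096 Im=0.0444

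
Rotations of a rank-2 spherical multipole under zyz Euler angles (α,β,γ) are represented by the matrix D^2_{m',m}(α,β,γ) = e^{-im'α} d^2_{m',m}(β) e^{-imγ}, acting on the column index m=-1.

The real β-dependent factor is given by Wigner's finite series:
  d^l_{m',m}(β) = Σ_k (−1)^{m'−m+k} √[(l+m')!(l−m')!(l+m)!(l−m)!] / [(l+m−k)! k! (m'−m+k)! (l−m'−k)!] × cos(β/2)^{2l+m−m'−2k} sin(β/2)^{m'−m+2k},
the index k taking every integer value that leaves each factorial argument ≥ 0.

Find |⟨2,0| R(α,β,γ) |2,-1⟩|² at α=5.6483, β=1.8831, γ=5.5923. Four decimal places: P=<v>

First d^2_{0,-1}(β=1.8831), then the phase factors e^{-i(0)α} and e^{-i(-1)γ}:
Half-angle: c=0.588536, s=0.808471. N=√(2·2·1·6)=4.898979
k∈{0,1} keeps every argument non-negative
  k=0: (−1)^1·4.8990/(2)·0.5885^3·0.8085^1 = -0.403700
  k=1: (−1)^2·4.8990/(2)·0.5885^1·0.8085^3 = +0.761802
d^2_{0,-1}(1.8831) = -0.403700 +0.761802 = +0.358102
|D^2_{0,-1}|² = |d^2_{0,-1}(β)|² = (+0.358102)² = 0.128237 (the z-rotation phases have unit modulus)

P=0.1282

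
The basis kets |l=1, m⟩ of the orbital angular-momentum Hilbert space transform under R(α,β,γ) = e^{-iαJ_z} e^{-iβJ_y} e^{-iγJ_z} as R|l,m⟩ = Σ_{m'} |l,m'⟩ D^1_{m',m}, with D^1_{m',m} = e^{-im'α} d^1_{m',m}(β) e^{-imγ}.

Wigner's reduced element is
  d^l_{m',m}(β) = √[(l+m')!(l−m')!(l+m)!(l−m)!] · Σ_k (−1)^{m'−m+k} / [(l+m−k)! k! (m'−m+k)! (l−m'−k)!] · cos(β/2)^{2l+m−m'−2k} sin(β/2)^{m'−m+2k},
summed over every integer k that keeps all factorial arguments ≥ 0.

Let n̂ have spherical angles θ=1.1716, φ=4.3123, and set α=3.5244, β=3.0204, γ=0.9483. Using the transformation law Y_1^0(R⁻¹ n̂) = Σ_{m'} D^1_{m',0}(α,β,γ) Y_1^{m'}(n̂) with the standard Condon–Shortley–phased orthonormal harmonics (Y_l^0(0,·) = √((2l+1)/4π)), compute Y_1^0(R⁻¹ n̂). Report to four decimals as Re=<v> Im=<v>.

Need the full column D^1_{m',0} for m'=−1..1 at α=3.5244, β=3.0204, γ=0.9483.
cos(β/2)=0.060559, sin(β/2)=0.998165
d^1_{-1,0}: single k=1 term ⇒ +0.085487;  D = -0.079299-0.031931i
d^1_{0,0}: k∈[0..1] ⇒ +0.003667 -0.996333 = -0.992665;  D = -0.992665+0.000000i
d^1_{1,0}: single k=0 term ⇒ -0.085487;  D = +0.079299-0.031931i
Y_1^{m'}(θ=1.1716,φ=4.3123) and Σ D·Y over m':
  (-0.0793-0.0319i)·(-0.1240+0.2932i)  (-0.9927+0.0000i)·(+0.1899+0.0000i)  (+0.0793-0.0319i)·(+0.1240+0.2932i)
Y_1^0(R⁻¹ n̂) = -0.150128+0.000000i

Re=-0.1501 Im=0.0000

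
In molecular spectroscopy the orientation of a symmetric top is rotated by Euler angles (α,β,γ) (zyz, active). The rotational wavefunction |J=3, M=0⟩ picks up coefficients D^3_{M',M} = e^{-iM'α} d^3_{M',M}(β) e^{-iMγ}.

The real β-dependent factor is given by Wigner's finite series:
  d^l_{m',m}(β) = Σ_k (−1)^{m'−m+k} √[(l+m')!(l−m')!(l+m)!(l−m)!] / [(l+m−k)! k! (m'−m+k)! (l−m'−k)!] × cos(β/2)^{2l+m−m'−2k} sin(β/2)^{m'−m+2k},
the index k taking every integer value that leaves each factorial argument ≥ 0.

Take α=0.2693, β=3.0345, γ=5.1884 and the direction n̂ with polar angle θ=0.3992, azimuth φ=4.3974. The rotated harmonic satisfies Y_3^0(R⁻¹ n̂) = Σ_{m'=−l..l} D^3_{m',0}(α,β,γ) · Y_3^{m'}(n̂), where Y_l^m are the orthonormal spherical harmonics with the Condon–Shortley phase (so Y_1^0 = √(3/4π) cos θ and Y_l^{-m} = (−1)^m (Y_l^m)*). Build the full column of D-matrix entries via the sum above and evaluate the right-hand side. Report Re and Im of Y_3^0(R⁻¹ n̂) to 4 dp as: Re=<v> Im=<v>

Re=-0.4936 Im=0.0000

Need the full column D^3_{m',0} for m'=−3..3 at α=0.2693, β=3.0345, γ=5.1884.
cos(β/2)=0.053521, sin(β/2)=0.998567
d^3_{-3,0}: single k=3 term ⇒ +0.000683;  D = +0.000472+0.000493i
d^3_{-2,0}: k∈[2..3] ⇒ +0.000045 -0.015600 = -0.015555;  D = -0.013353-0.007979i
d^3_{-1,0}: k∈[1..3] ⇒ +0.000002 -0.001586 +0.184076 = +0.182492;  D = +0.175914+0.048553i
d^3_{0,0}: k∈[0..3] ⇒ +0.000000 -0.000074 +0.025633 -0.991431 = -0.965872;  D = -0.965872+0.000000i
d^3_{1,0}: k∈[0..2] ⇒ -0.000002 +0.001586 -0.184076 = -0.182492;  D = -0.175914+0.048553i
d^3_{2,0}: k∈[0..1] ⇒ +0.000045 -0.015600 = -0.015555;  D = -0.013353+0.007979i
d^3_{3,0}: single k=0 term ⇒ -0.000683;  D = -0.000472+0.000493i
Y_3^{m'}(θ=0.3992,φ=4.3974) and Σ D·Y over m':
  (+0.0005+0.0005i)·(+0.0199-0.0144i)  (-0.0134-0.0080i)·(-0.1149-0.0838i)  (+0.1759+0.0486i)·(-0.1263+0.3875i)  (-0.9659+0.0000i)·(+0.4279+0.0000i)  (-0.1759+0.0486i)·(+0.1263+0.3875i)  (-0.0134+0.0080i)·(-0.1149+0.0838i)  (-0.0005+0.0005i)·(-0.0199-0.0144i)
Y_3^0(R⁻¹ n̂) = -0.493633-0.000000i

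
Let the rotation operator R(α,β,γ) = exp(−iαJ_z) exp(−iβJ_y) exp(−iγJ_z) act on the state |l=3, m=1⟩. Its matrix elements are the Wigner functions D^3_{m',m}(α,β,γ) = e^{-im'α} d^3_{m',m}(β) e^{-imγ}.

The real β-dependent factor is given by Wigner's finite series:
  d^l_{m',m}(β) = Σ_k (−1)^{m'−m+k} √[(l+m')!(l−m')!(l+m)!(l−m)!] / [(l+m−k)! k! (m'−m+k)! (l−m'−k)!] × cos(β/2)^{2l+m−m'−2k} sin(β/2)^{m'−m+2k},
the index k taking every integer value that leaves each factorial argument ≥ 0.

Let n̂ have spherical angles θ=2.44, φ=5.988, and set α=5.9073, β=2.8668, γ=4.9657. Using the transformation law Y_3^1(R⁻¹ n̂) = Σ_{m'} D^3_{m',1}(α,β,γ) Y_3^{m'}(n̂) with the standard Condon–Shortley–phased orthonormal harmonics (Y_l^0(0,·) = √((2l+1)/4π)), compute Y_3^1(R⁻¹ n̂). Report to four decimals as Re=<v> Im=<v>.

Re=0.1558 Im=0.3912

Need the full column D^3_{m',1} for m'=−3..3 at α=5.9073, β=2.8668, γ=4.9657.
cos(β/2)=0.136964, sin(β/2)=0.990576
d^3_{-3,1}: single k=4 term ⇒ +0.069954;  D = +0.068697+0.013200i
d^3_{-2,1}: k∈[3..4] ⇒ +0.015795 -0.413092 = -0.397297;  D = -0.335400-0.212959i
d^3_{-1,1}: k∈[2..4] ⇒ +0.002072 -0.144496 +0.944771 = +0.802347;  D = +0.472177+0.648698i
d^3_{0,1}: k∈[1..3] ⇒ +0.000165 -0.025954 +0.452520 = +0.426731;  D = +0.106943+0.413113i
d^3_{1,1}: k∈[0..2] ⇒ +0.000007 -0.002762 +0.108372 = +0.105616;  D = -0.012913+0.104824i
d^3_{2,1}: k∈[0..1] ⇒ -0.000151 +0.015795 = +0.015644;  D = -0.007479+0.013740i
d^3_{3,1}: single k=0 term ⇒ +0.001337;  D = -0.001026+0.000858i
Y_3^{m'}(θ=2.44,φ=5.988) and Σ D·Y over m':
  (+0.0687+0.0132i)·(+0.0710+0.0869i)  (-0.3354-0.2130i)·(-0.2701-0.1810i)  (+0.4722+0.6487i)·(+0.3826+0.1163i)  (+0.1069+0.4131i)·(+0.0236+0.0000i)  (-0.0129+0.1048i)·(-0.3826+0.1163i)  (-0.0075+0.0137i)·(-0.2701+0.1810i)  (-0.0010+0.0009i)·(-0.0710+0.0869i)
Y_3^1(R⁻¹ n̂) = +0.155778+0.391207i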